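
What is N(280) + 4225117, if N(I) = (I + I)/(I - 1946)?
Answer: 502788883/119 ≈ 4.2251e+6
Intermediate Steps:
N(I) = 2*I/(-1946 + I) (N(I) = (2*I)/(-1946 + I) = 2*I/(-1946 + I))
N(280) + 4225117 = 2*280/(-1946 + 280) + 4225117 = 2*280/(-1666) + 4225117 = 2*280*(-1/1666) + 4225117 = -40/119 + 4225117 = 502788883/119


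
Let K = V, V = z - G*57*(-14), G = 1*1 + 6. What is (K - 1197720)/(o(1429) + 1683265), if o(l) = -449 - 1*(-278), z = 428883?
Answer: -763251/1683094 ≈ -0.45348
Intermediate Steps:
G = 7 (G = 1 + 6 = 7)
o(l) = -171 (o(l) = -449 + 278 = -171)
V = 434469 (V = 428883 - 7*57*(-14) = 428883 - 399*(-14) = 428883 - 1*(-5586) = 428883 + 5586 = 434469)
K = 434469
(K - 1197720)/(o(1429) + 1683265) = (434469 - 1197720)/(-171 + 1683265) = -763251/1683094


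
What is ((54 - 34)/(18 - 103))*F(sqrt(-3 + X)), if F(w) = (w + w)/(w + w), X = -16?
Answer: -4/17 ≈ -0.23529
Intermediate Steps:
F(w) = 1 (F(w) = (2*w)/((2*w)) = (2*w)*(1/(2*w)) = 1)
((54 - 34)/(18 - 103))*F(sqrt(-3 + X)) = ((54 - 34)/(18 - 103))*1 = (20/(-85))*1 = (20*(-1/85))*1 = -4/17*1 = -4/17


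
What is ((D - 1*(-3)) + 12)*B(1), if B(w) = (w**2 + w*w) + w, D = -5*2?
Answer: 15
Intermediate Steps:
D = -10
B(w) = w + 2*w**2 (B(w) = (w**2 + w**2) + w = 2*w**2 + w = w + 2*w**2)
((D - 1*(-3)) + 12)*B(1) = ((-10 - 1*(-3)) + 12)*(1*(1 + 2*1)) = ((-10 + 3) + 12)*(1*(1 + 2)) = (-7 + 12)*(1*3) = 5*3 = 15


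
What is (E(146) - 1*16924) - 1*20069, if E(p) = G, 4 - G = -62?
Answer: -36927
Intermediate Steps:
G = 66 (G = 4 - 1*(-62) = 4 + 62 = 66)
E(p) = 66
(E(146) - 1*16924) - 1*20069 = (66 - 1*16924) - 1*20069 = (66 - 16924) - 20069 = -16858 - 20069 = -36927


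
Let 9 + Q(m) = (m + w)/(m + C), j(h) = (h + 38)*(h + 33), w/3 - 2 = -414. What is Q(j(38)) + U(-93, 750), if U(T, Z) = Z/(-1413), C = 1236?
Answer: -3476461/390459 ≈ -8.9035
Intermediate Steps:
w = -1236 (w = 6 + 3*(-414) = 6 - 1242 = -1236)
U(T, Z) = -Z/1413 (U(T, Z) = Z*(-1/1413) = -Z/1413)
j(h) = (33 + h)*(38 + h) (j(h) = (38 + h)*(33 + h) = (33 + h)*(38 + h))
Q(m) = -9 + (-1236 + m)/(1236 + m) (Q(m) = -9 + (m - 1236)/(m + 1236) = -9 + (-1236 + m)/(1236 + m))
Q(j(38)) + U(-93, 750) = 8*(-1545 - (1254 + 38² + 71*38))/(1236 + (1254 + 38² + 71*38)) - 1/1413*750 = 8*(-1545 - (1254 + 1444 + 2698))/(1236 + (1254 + 1444 + 2698)) - 250/471 = 8*(-1545 - 1*5396)/(1236 + 5396) - 250/471 = 8*(-1545 - 5396)/6632 - 250/471 = 8*(1/6632)*(-6941) - 250/471 = -6941/829 - 250/471 = -3476461/390459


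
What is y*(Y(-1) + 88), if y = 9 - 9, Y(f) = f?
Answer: 0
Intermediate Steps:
y = 0
y*(Y(-1) + 88) = 0*(-1 + 88) = 0*87 = 0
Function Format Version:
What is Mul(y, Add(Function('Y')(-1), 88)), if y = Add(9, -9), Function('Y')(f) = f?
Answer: 0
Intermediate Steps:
y = 0
Mul(y, Add(Function('Y')(-1), 88)) = Mul(0, Add(-1, 88)) = Mul(0, 87) = 0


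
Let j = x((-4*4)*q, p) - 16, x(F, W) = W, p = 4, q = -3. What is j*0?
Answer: 0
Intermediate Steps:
j = -12 (j = 4 - 16 = -12)
j*0 = -12*0 = 0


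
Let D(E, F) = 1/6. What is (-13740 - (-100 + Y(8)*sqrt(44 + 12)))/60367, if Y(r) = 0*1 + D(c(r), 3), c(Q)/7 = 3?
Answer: -13640/60367 - sqrt(14)/181101 ≈ -0.22597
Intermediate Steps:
c(Q) = 21 (c(Q) = 7*3 = 21)
D(E, F) = 1/6
Y(r) = 1/6 (Y(r) = 0*1 + 1/6 = 0 + 1/6 = 1/6)
(-13740 - (-100 + Y(8)*sqrt(44 + 12)))/60367 = (-13740 - (-100 + sqrt(44 + 12)/6))/60367 = (-13740 - (-100 + sqrt(56)/6))*(1/60367) = (-13740 - (-100 + (2*sqrt(14))/6))*(1/60367) = (-13740 - (-100 + sqrt(14)/3))*(1/60367) = (-13740 + (100 - sqrt(14)/3))*(1/60367) = (-13640 - sqrt(14)/3)*(1/60367) = -13640/60367 - sqrt(14)/181101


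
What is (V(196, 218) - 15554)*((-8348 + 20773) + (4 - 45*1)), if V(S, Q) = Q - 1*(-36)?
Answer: -189475200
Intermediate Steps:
V(S, Q) = 36 + Q (V(S, Q) = Q + 36 = 36 + Q)
(V(196, 218) - 15554)*((-8348 + 20773) + (4 - 45*1)) = ((36 + 218) - 15554)*((-8348 + 20773) + (4 - 45*1)) = (254 - 15554)*(12425 + (4 - 45)) = -15300*(12425 - 41) = -15300*12384 = -189475200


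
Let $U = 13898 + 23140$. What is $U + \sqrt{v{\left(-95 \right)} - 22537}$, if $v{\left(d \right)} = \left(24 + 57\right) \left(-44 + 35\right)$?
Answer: $37038 + i \sqrt{23266} \approx 37038.0 + 152.53 i$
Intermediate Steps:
$v{\left(d \right)} = -729$ ($v{\left(d \right)} = 81 \left(-9\right) = -729$)
$U = 37038$
$U + \sqrt{v{\left(-95 \right)} - 22537} = 37038 + \sqrt{-729 - 22537} = 37038 + \sqrt{-23266} = 37038 + i \sqrt{23266}$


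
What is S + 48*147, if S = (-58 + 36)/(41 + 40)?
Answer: 571514/81 ≈ 7055.7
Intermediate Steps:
S = -22/81 ≈ -0.27161
S + 48*147 = -22/81 + 48*147 = -22/81 + 7056 = 571514/81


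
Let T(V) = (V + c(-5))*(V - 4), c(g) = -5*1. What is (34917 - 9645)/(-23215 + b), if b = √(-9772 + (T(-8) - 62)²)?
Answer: -586689480/538937161 - 151632*I*√26/538937161 ≈ -1.0886 - 0.0014346*I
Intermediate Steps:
c(g) = -5
T(V) = (-5 + V)*(-4 + V) (T(V) = (V - 5)*(V - 4) = (-5 + V)*(-4 + V))
b = 6*I*√26 (b = √(-9772 + ((20 + (-8)² - 9*(-8)) - 62)²) = √(-9772 + ((20 + 64 + 72) - 62)²) = √(-9772 + (156 - 62)²) = √(-9772 + 94²) = √(-9772 + 8836) = √(-936) = 6*I*√26 ≈ 30.594*I)
(34917 - 9645)/(-23215 + b) = (34917 - 9645)/(-23215 + 6*I*√26) = 25272/(-23215 + 6*I*√26)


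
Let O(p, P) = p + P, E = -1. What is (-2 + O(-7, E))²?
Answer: 100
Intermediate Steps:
O(p, P) = P + p
(-2 + O(-7, E))² = (-2 + (-1 - 7))² = (-2 - 8)² = (-10)² = 100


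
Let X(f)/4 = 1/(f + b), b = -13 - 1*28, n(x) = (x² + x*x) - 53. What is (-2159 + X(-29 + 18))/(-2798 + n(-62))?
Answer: -28068/62881 ≈ -0.44637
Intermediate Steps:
n(x) = -53 + 2*x² (n(x) = (x² + x²) - 53 = 2*x² - 53 = -53 + 2*x²)
b = -41 (b = -13 - 28 = -41)
X(f) = 4/(-41 + f) (X(f) = 4/(f - 41) = 4/(-41 + f))
(-2159 + X(-29 + 18))/(-2798 + n(-62)) = (-2159 + 4/(-41 + (-29 + 18)))/(-2798 + (-53 + 2*(-62)²)) = (-2159 + 4/(-41 - 11))/(-2798 + (-53 + 2*3844)) = (-2159 + 4/(-52))/(-2798 + (-53 + 7688)) = (-2159 + 4*(-1/52))/(-2798 + 7635) = (-2159 - 1/13)/4837 = -28068/13*1/4837 = -28068/62881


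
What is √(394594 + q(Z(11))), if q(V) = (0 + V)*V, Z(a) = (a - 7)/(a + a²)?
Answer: √429712867/33 ≈ 628.17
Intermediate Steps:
Z(a) = (-7 + a)/(a + a²)
q(V) = V² (q(V) = V*V = V²)
√(394594 + q(Z(11))) = √(394594 + ((-7 + 11)/(11*(1 + 11)))²) = √(394594 + ((1/11)*4/12)²) = √(394594 + ((1/11)*(1/12)*4)²) = √(394594 + (1/33)²) = √(394594 + 1/1089) = √(429712867/1089) = √429712867/33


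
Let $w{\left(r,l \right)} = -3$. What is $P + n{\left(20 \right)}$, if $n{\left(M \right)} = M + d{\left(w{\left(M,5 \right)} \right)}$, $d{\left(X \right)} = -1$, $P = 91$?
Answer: $110$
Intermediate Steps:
$n{\left(M \right)} = -1 + M$ ($n{\left(M \right)} = M - 1 = -1 + M$)
$P + n{\left(20 \right)} = 91 + \left(-1 + 20\right) = 91 + 19 = 110$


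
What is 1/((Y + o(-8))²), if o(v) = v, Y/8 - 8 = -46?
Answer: 1/97344 ≈ 1.0273e-5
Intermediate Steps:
Y = -304 (Y = 64 + 8*(-46) = 64 - 368 = -304)
1/((Y + o(-8))²) = 1/((-304 - 8)²) = 1/((-312)²) = 1/97344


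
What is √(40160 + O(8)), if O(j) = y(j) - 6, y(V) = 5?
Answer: √40159 ≈ 200.40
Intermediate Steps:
O(j) = -1 (O(j) = 5 - 6 = -1)
√(40160 + O(8)) = √(40160 - 1) = √40159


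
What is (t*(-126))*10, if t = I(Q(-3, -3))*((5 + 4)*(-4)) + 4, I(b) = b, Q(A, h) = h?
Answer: -141120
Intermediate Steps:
t = 112 (t = -3*(5 + 4)*(-4) + 4 = -27*(-4) + 4 = -3*(-36) + 4 = 108 + 4 = 112)
(t*(-126))*10 = (112*(-126))*10 = -14112*10 = -141120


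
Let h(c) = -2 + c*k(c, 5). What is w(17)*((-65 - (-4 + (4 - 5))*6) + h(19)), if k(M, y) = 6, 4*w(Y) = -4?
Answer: -77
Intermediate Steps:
w(Y) = -1 (w(Y) = (¼)*(-4) = -1)
h(c) = -2 + 6*c (h(c) = -2 + c*6 = -2 + 6*c)
w(17)*((-65 - (-4 + (4 - 5))*6) + h(19)) = -((-65 - (-4 + (4 - 5))*6) + (-2 + 6*19)) = -((-65 - (-4 - 1)*6) + (-2 + 114)) = -((-65 - (-5)*6) + 112) = -((-65 - 1*(-30)) + 112) = -((-65 + 30) + 112) = -(-35 + 112) = -1*77 = -77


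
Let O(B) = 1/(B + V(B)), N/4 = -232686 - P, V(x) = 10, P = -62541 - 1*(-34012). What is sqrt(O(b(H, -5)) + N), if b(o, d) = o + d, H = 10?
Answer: I*sqrt(183741285)/15 ≈ 903.67*I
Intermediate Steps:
P = -28529 (P = -62541 + 34012 = -28529)
b(o, d) = d + o
N = -816628 (N = 4*(-232686 - 1*(-28529)) = 4*(-232686 + 28529) = 4*(-204157) = -816628)
O(B) = 1/(10 + B) (O(B) = 1/(B + 10) = 1/(10 + B))
sqrt(O(b(H, -5)) + N) = sqrt(1/(10 + (-5 + 10)) - 816628) = sqrt(1/(10 + 5) - 816628) = sqrt(1/15 - 816628) = sqrt(-12249419/15) = I*sqrt(183741285)/15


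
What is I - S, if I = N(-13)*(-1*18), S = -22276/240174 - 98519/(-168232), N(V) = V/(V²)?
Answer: 234202490531/262632190392 ≈ 0.89175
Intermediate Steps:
N(V) = 1/V (N(V) = V/V² = 1/V)
S = 9957083137/20202476184 (S = -22276*1/240174 - 98519*(-1/168232) = -11138/120087 + 98519/168232 = 9957083137/20202476184 ≈ 0.49286)
I = 18/13 (I = (-1*18)/(-13) = -1/13*(-18) = 18/13 ≈ 1.3846)
I - S = 18/13 - 1*9957083137/20202476184 = 18/13 - 9957083137/20202476184 = 234202490531/262632190392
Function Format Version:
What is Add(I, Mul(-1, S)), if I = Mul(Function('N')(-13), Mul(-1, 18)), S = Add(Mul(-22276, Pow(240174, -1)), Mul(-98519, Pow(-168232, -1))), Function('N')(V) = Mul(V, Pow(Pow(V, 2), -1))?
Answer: Rational(234202490531, 262632190392) ≈ 0.89175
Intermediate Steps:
Function('N')(V) = Pow(V, -1) (Function('N')(V) = Mul(V, Pow(V, -2)) = Pow(V, -1))
S = Rational(9957083137, 20202476184) (S = Add(Mul(-22276, Rational(1, 240174)), Mul(-98519, Rational(-1, 168232))) = Add(Rational(-11138, 120087), Rational(98519, 168232)) = Rational(9957083137, 20202476184) ≈ 0.49286)
I = Rational(18, 13) (I = Mul(Pow(-13, -1), Mul(-1, 18)) = Mul(Rational(-1, 13), -18) = Rational(18, 13) ≈ 1.3846)
Add(I, Mul(-1, S)) = Add(Rational(18, 13), Mul(-1, Rational(9957083137, 20202476184))) = Add(Rational(18, 13), Rational(-9957083137, 20202476184)) = Rational(234202490531, 262632190392)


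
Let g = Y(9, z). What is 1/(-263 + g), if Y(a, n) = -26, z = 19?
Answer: -1/289 ≈ -0.0034602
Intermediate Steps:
g = -26
1/(-263 + g) = 1/(-263 - 26) = 1/(-289) = -1/289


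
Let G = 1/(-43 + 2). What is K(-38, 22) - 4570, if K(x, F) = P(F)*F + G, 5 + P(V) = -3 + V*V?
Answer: 241981/41 ≈ 5902.0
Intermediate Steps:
P(V) = -8 + V² (P(V) = -5 + (-3 + V*V) = -5 + (-3 + V²) = -8 + V²)
G = -1/41 (G = 1/(-41) = -1/41 ≈ -0.024390)
K(x, F) = -1/41 + F*(-8 + F²) (K(x, F) = (-8 + F²)*F - 1/41 = F*(-8 + F²) - 1/41 = -1/41 + F*(-8 + F²))
K(-38, 22) - 4570 = (-1/41 + 22³ - 8*22) - 4570 = (-1/41 + 10648 - 176) - 4570 = 429351/41 - 4570 = 241981/41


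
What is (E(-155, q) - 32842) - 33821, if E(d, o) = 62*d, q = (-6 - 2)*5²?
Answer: -76273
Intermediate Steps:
q = -200 (q = -8*25 = -200)
(E(-155, q) - 32842) - 33821 = (62*(-155) - 32842) - 33821 = (-9610 - 32842) - 33821 = -42452 - 33821 = -76273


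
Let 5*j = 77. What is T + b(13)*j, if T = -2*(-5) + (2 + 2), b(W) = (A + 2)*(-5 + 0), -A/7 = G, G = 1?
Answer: 399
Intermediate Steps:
j = 77/5 (j = (⅕)*77 = 77/5 ≈ 15.400)
A = -7 (A = -7*1 = -7)
b(W) = 25 (b(W) = (-7 + 2)*(-5 + 0) = -5*(-5) = 25)
T = 14 (T = 10 + 4 = 14)
T + b(13)*j = 14 + 25*(77/5) = 14 + 385 = 399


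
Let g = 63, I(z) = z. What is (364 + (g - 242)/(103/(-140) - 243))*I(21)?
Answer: 261362472/34123 ≈ 7659.4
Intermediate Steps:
(364 + (g - 242)/(103/(-140) - 243))*I(21) = (364 + (63 - 242)/(103/(-140) - 243))*21 = (364 - 179/(103*(-1/140) - 243))*21 = (364 - 179/(-103/140 - 243))*21 = (364 - 179/(-34123/140))*21 = (364 - 179*(-140/34123))*21 = (364 + 25060/34123)*21 = (12445832/34123)*21 = 261362472/34123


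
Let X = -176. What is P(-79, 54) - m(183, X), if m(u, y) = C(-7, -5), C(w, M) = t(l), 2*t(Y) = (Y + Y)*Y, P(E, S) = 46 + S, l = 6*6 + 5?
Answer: -1581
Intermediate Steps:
l = 41 (l = 36 + 5 = 41)
t(Y) = Y² (t(Y) = ((Y + Y)*Y)/2 = ((2*Y)*Y)/2 = (2*Y²)/2 = Y²)
C(w, M) = 1681 (C(w, M) = 41² = 1681)
m(u, y) = 1681
P(-79, 54) - m(183, X) = (46 + 54) - 1*1681 = 100 - 1681 = -1581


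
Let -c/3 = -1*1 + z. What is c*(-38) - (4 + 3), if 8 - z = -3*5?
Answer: 2501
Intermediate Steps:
z = 23 (z = 8 - (-3)*5 = 8 - 1*(-15) = 8 + 15 = 23)
c = -66 (c = -3*(-1*1 + 23) = -3*(-1 + 23) = -3*22 = -66)
c*(-38) - (4 + 3) = -66*(-38) - (4 + 3) = 2508 - 1*7 = 2508 - 7 = 2501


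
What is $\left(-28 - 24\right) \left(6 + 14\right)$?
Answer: $-1040$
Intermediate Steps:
$\left(-28 - 24\right) \left(6 + 14\right) = \left(-52\right) 20 = -1040$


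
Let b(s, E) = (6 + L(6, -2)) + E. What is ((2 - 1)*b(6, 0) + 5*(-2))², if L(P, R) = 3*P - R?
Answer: 256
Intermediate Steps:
L(P, R) = -R + 3*P
b(s, E) = 26 + E (b(s, E) = (6 + (-1*(-2) + 3*6)) + E = (6 + (2 + 18)) + E = (6 + 20) + E = 26 + E)
((2 - 1)*b(6, 0) + 5*(-2))² = ((2 - 1)*(26 + 0) + 5*(-2))² = (1*26 - 10)² = (26 - 10)² = 16² = 256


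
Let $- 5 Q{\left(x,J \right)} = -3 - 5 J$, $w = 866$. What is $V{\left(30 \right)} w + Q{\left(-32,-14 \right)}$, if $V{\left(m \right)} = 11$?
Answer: $\frac{47563}{5} \approx 9512.6$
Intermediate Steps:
$Q{\left(x,J \right)} = \frac{3}{5} + J$ ($Q{\left(x,J \right)} = - \frac{-3 - 5 J}{5} = \frac{3}{5} + J$)
$V{\left(30 \right)} w + Q{\left(-32,-14 \right)} = 11 \cdot 866 + \left(\frac{3}{5} - 14\right) = 9526 - \frac{67}{5} = \frac{47563}{5}$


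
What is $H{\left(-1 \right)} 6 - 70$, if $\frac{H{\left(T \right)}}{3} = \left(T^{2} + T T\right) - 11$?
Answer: $-232$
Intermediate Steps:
$H{\left(T \right)} = -33 + 6 T^{2}$ ($H{\left(T \right)} = 3 \left(\left(T^{2} + T T\right) - 11\right) = 3 \left(\left(T^{2} + T^{2}\right) - 11\right) = 3 \left(2 T^{2} - 11\right) = 3 \left(-11 + 2 T^{2}\right) = -33 + 6 T^{2}$)
$H{\left(-1 \right)} 6 - 70 = \left(-33 + 6 \left(-1\right)^{2}\right) 6 - 70 = \left(-33 + 6 \cdot 1\right) 6 - 70 = \left(-33 + 6\right) 6 - 70 = \left(-27\right) 6 - 70 = -162 - 70 = -232$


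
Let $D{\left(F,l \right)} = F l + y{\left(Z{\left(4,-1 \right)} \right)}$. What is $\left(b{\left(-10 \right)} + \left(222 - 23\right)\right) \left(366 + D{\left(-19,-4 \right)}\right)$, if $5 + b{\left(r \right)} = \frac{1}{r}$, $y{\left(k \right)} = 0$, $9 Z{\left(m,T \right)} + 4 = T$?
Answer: $\frac{428519}{5} \approx 85704.0$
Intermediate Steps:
$Z{\left(m,T \right)} = - \frac{4}{9} + \frac{T}{9}$
$b{\left(r \right)} = -5 + \frac{1}{r}$
$D{\left(F,l \right)} = F l$ ($D{\left(F,l \right)} = F l + 0 = F l$)
$\left(b{\left(-10 \right)} + \left(222 - 23\right)\right) \left(366 + D{\left(-19,-4 \right)}\right) = \left(\left(-5 + \frac{1}{-10}\right) + \left(222 - 23\right)\right) \left(366 - -76\right) = \left(\left(-5 - \frac{1}{10}\right) + \left(222 - 23\right)\right) \left(366 + 76\right) = \left(- \frac{51}{10} + 199\right) 442 = \frac{1939}{10} \cdot 442 = \frac{428519}{5}$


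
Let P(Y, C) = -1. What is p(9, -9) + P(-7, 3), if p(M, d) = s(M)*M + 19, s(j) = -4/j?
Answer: 14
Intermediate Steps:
p(M, d) = 15 (p(M, d) = (-4/M)*M + 19 = -4 + 19 = 15)
p(9, -9) + P(-7, 3) = 15 - 1 = 14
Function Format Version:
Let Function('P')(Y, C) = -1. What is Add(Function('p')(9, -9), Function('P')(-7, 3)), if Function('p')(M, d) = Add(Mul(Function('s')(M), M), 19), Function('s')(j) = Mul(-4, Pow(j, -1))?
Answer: 14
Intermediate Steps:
Function('p')(M, d) = 15 (Function('p')(M, d) = Add(Mul(Mul(-4, Pow(M, -1)), M), 19) = Add(-4, 19) = 15)
Add(Function('p')(9, -9), Function('P')(-7, 3)) = Add(15, -1) = 14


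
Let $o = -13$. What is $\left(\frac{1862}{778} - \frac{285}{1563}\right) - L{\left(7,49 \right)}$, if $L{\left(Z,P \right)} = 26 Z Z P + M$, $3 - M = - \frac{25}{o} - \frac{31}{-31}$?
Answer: $- \frac{164467972343}{2634697} \approx -62424.0$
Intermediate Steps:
$M = \frac{1}{13}$ ($M = 3 - \left(- \frac{25}{-13} - \frac{31}{-31}\right) = 3 - \left(\left(-25\right) \left(- \frac{1}{13}\right) - -1\right) = 3 - \left(\frac{25}{13} + 1\right) = 3 - \frac{38}{13} = \frac{1}{13} \approx 0.076923$)
$L{\left(Z,P \right)} = \frac{1}{13} + 26 P Z^{2}$ ($L{\left(Z,P \right)} = 26 Z Z P + \frac{1}{13} = 26 Z^{2} P + \frac{1}{13} = 26 P Z^{2} + \frac{1}{13} = \frac{1}{13} + 26 P Z^{2}$)
$\left(\frac{1862}{778} - \frac{285}{1563}\right) - L{\left(7,49 \right)} = \left(\frac{1862}{778} - \frac{285}{1563}\right) - \left(\frac{1}{13} + 26 \cdot 49 \cdot 7^{2}\right) = \left(1862 \cdot \frac{1}{778} - \frac{95}{521}\right) - \left(\frac{1}{13} + 26 \cdot 49 \cdot 49\right) = \left(\frac{931}{389} - \frac{95}{521}\right) - \left(\frac{1}{13} + 62426\right) = \frac{448096}{202669} - \frac{811539}{13} = - \frac{164467972343}{2634697}$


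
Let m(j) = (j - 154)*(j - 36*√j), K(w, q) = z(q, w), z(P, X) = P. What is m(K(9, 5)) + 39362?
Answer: 38617 + 5364*√5 ≈ 50611.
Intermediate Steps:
K(w, q) = q
m(j) = (-154 + j)*(j - 36*√j)
m(K(9, 5)) + 39362 = (5² - 154*5 - 180*√5 + 5544*√5) + 39362 = (25 - 770 - 180*√5 + 5544*√5) + 39362 = (-745 + 5364*√5) + 39362 = 38617 + 5364*√5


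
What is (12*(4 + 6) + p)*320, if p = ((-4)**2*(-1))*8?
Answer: -2560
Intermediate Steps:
p = -128 (p = (16*(-1))*8 = -16*8 = -128)
(12*(4 + 6) + p)*320 = (12*(4 + 6) - 128)*320 = (12*10 - 128)*320 = (120 - 128)*320 = -8*320 = -2560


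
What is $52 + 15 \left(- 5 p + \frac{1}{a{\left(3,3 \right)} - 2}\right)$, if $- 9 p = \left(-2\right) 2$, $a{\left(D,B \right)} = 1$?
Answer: $\frac{11}{3} \approx 3.6667$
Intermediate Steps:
$p = \frac{4}{9}$ ($p = - \frac{\left(-2\right) 2}{9} = \left(- \frac{1}{9}\right) \left(-4\right) = \frac{4}{9} \approx 0.44444$)
$52 + 15 \left(- 5 p + \frac{1}{a{\left(3,3 \right)} - 2}\right) = 52 + 15 \left(\left(-5\right) \frac{4}{9} + \frac{1}{1 - 2}\right) = 52 + 15 \left(- \frac{20}{9} + \frac{1}{-1}\right) = 52 + 15 \left(- \frac{20}{9} - 1\right) = 52 + 15 \left(- \frac{29}{9}\right) = 52 - \frac{145}{3} = \frac{11}{3}$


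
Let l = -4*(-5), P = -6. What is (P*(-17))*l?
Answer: 2040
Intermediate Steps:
l = 20
(P*(-17))*l = -6*(-17)*20 = 102*20 = 2040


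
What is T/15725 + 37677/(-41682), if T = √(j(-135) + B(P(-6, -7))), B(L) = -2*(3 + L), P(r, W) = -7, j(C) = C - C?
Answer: -12559/13894 + 2*√2/15725 ≈ -0.90374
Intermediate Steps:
j(C) = 0
B(L) = -6 - 2*L
T = 2*√2 (T = √(0 + (-6 - 2*(-7))) = √(0 + (-6 + 14)) = √(0 + 8) = √8 = 2*√2 ≈ 2.8284)
T/15725 + 37677/(-41682) = (2*√2)/15725 + 37677/(-41682) = (2*√2)*(1/15725) + 37677*(-1/41682) = 2*√2/15725 - 12559/13894 = -12559/13894 + 2*√2/15725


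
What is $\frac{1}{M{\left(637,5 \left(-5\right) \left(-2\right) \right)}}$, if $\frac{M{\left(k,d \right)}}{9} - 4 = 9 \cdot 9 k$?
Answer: $\frac{1}{464409} \approx 2.1533 \cdot 10^{-6}$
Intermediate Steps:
$M{\left(k,d \right)} = 36 + 729 k$ ($M{\left(k,d \right)} = 36 + 9 \cdot 9 \cdot 9 k = 36 + 9 \cdot 81 k = 36 + 729 k$)
$\frac{1}{M{\left(637,5 \left(-5\right) \left(-2\right) \right)}} = \frac{1}{36 + 729 \cdot 637} = \frac{1}{36 + 464373} = \frac{1}{464409}$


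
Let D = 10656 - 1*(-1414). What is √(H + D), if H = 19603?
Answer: √31673 ≈ 177.97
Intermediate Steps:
D = 12070 (D = 10656 + 1414 = 12070)
√(H + D) = √(19603 + 12070) = √31673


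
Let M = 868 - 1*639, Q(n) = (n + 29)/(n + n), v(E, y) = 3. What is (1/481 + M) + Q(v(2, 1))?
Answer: 338146/1443 ≈ 234.34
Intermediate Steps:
Q(n) = (29 + n)/(2*n) (Q(n) = (29 + n)/((2*n)) = (29 + n)*(1/(2*n)) = (29 + n)/(2*n))
M = 229 (M = 868 - 639 = 229)
(1/481 + M) + Q(v(2, 1)) = (1/481 + 229) + (½)*(29 + 3)/3 = (1/481 + 229) + (½)*(⅓)*32 = 110150/481 + 16/3 = 338146/1443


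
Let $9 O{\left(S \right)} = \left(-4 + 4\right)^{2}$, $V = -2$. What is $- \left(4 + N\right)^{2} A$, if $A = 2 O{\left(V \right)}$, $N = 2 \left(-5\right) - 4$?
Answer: $0$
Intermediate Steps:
$N = -14$ ($N = -10 - 4 = -14$)
$O{\left(S \right)} = 0$ ($O{\left(S \right)} = \frac{\left(-4 + 4\right)^{2}}{9} = \frac{0^{2}}{9} = \frac{1}{9} \cdot 0 = 0$)
$A = 0$ ($A = 2 \cdot 0 = 0$)
$- \left(4 + N\right)^{2} A = - \left(4 - 14\right)^{2} \cdot 0 = - \left(-10\right)^{2} \cdot 0 = \left(-1\right) 100 \cdot 0 = \left(-100\right) 0 = 0$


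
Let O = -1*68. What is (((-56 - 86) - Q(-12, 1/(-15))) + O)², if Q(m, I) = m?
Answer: 39204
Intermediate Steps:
O = -68
(((-56 - 86) - Q(-12, 1/(-15))) + O)² = (((-56 - 86) - 1*(-12)) - 68)² = ((-142 + 12) - 68)² = (-130 - 68)² = (-198)² = 39204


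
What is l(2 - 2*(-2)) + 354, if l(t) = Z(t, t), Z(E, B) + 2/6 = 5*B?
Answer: 1151/3 ≈ 383.67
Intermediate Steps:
Z(E, B) = -⅓ + 5*B
l(t) = -⅓ + 5*t
l(2 - 2*(-2)) + 354 = (-⅓ + 5*(2 - 2*(-2))) + 354 = (-⅓ + 5*(2 + 4)) + 354 = (-⅓ + 5*6) + 354 = (-⅓ + 30) + 354 = 89/3 + 354 = 1151/3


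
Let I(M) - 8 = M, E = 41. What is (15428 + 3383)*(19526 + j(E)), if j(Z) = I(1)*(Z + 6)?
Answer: 375260639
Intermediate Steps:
I(M) = 8 + M
j(Z) = 54 + 9*Z (j(Z) = (8 + 1)*(Z + 6) = 9*(6 + Z) = 54 + 9*Z)
(15428 + 3383)*(19526 + j(E)) = (15428 + 3383)*(19526 + (54 + 9*41)) = 18811*(19526 + (54 + 369)) = 18811*(19526 + 423) = 18811*19949 = 375260639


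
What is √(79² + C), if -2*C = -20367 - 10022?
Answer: √85742/2 ≈ 146.41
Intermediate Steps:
C = 30389/2 (C = -(-20367 - 10022)/2 = -½*(-30389) = 30389/2 ≈ 15195.)
√(79² + C) = √(79² + 30389/2) = √(6241 + 30389/2) = √(42871/2) = √85742/2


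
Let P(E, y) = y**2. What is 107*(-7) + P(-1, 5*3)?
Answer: -524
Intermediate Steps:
107*(-7) + P(-1, 5*3) = 107*(-7) + (5*3)**2 = -749 + 15**2 = -749 + 225 = -524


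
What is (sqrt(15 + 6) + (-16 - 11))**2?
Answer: (27 - sqrt(21))**2 ≈ 502.54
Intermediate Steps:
(sqrt(15 + 6) + (-16 - 11))**2 = (sqrt(21) - 27)**2 = (-27 + sqrt(21))**2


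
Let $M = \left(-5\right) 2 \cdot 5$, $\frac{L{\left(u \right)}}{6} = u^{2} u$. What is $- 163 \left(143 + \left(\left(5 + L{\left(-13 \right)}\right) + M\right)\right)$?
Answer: $2132692$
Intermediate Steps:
$L{\left(u \right)} = 6 u^{3}$ ($L{\left(u \right)} = 6 u^{2} u = 6 u^{3}$)
$M = -50$ ($M = \left(-10\right) 5 = -50$)
$- 163 \left(143 + \left(\left(5 + L{\left(-13 \right)}\right) + M\right)\right) = - 163 \left(143 + \left(\left(5 + 6 \left(-13\right)^{3}\right) - 50\right)\right) = - 163 \left(143 + \left(\left(5 + 6 \left(-2197\right)\right) - 50\right)\right) = - 163 \left(143 + \left(\left(5 - 13182\right) - 50\right)\right) = - 163 \left(143 - 13227\right) = \left(-163\right) \left(-13084\right) = 2132692$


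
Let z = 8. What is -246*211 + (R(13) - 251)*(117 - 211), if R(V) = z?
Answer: -29064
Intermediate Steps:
R(V) = 8
-246*211 + (R(13) - 251)*(117 - 211) = -246*211 + (8 - 251)*(117 - 211) = -51906 - 243*(-94) = -51906 + 22842 = -29064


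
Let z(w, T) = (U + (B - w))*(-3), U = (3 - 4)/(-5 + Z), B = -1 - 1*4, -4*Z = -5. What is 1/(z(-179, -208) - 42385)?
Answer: -5/214539 ≈ -2.3306e-5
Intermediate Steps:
Z = 5/4 (Z = -1/4*(-5) = 5/4 ≈ 1.2500)
B = -5 (B = -1 - 4 = -5)
U = 4/15 (U = (3 - 4)/(-5 + 5/4) = -1/(-15/4) = -1*(-4/15) = 4/15 ≈ 0.26667)
z(w, T) = 71/5 + 3*w (z(w, T) = (4/15 + (-5 - w))*(-3) = (-71/15 - w)*(-3) = 71/5 + 3*w)
1/(z(-179, -208) - 42385) = 1/((71/5 + 3*(-179)) - 42385) = 1/((71/5 - 537) - 42385) = 1/(-2614/5 - 42385) = 1/(-214539/5) = -5/214539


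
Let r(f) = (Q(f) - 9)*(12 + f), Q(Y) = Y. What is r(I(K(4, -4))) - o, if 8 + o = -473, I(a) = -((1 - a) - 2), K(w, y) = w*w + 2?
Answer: 791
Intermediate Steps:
K(w, y) = 2 + w² (K(w, y) = w² + 2 = 2 + w²)
I(a) = 1 + a (I(a) = -(-1 - a) = 1 + a)
o = -481 (o = -8 - 473 = -481)
r(f) = (-9 + f)*(12 + f) (r(f) = (f - 9)*(12 + f) = (-9 + f)*(12 + f))
r(I(K(4, -4))) - o = (-108 + (1 + (2 + 4²))² + 3*(1 + (2 + 4²))) - 1*(-481) = (-108 + (1 + (2 + 16))² + 3*(1 + (2 + 16))) + 481 = (-108 + (1 + 18)² + 3*(1 + 18)) + 481 = (-108 + 19² + 3*19) + 481 = (-108 + 361 + 57) + 481 = 310 + 481 = 791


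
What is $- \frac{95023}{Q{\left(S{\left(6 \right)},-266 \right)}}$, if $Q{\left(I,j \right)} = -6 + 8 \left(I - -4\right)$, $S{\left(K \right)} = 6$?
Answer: $- \frac{95023}{74} \approx -1284.1$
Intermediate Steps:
$Q{\left(I,j \right)} = 26 + 8 I$ ($Q{\left(I,j \right)} = -6 + 8 \left(I + 4\right) = -6 + 8 \left(4 + I\right) = -6 + \left(32 + 8 I\right) = 26 + 8 I$)
$- \frac{95023}{Q{\left(S{\left(6 \right)},-266 \right)}} = - \frac{95023}{26 + 8 \cdot 6} = - \frac{95023}{26 + 48} = - \frac{95023}{74}$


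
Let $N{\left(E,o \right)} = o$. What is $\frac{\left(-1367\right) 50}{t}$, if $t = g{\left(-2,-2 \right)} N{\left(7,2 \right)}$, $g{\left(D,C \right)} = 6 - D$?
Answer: $- \frac{34175}{8} \approx -4271.9$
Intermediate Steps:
$t = 16$ ($t = \left(6 - -2\right) 2 = \left(6 + 2\right) 2 = 8 \cdot 2 = 16$)
$\frac{\left(-1367\right) 50}{t} = \frac{\left(-1367\right) 50}{16} = \left(-68350\right) \frac{1}{16} = - \frac{34175}{8}$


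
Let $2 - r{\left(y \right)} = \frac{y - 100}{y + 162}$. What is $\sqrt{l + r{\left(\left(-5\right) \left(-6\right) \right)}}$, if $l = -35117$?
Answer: $\frac{i \sqrt{20226030}}{24} \approx 187.39 i$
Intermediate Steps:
$r{\left(y \right)} = 2 - \frac{-100 + y}{162 + y}$ ($r{\left(y \right)} = 2 - \frac{y - 100}{y + 162} = 2 - \frac{-100 + y}{162 + y}$)
$\sqrt{l + r{\left(\left(-5\right) \left(-6\right) \right)}} = \sqrt{-35117 + \frac{424 - -30}{162 - -30}} = \sqrt{-35117 + \frac{424 + 30}{162 + 30}} = \sqrt{-35117 + \frac{1}{192} \cdot 454} = \sqrt{-35117 + \frac{227}{96}} = \sqrt{- \frac{3371005}{96}} = \frac{i \sqrt{20226030}}{24}$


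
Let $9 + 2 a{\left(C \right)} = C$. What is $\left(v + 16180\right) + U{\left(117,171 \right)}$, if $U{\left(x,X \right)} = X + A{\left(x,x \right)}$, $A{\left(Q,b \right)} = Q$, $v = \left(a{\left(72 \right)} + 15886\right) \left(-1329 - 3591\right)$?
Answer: $-78297632$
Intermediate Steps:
$a{\left(C \right)} = - \frac{9}{2} + \frac{C}{2}$
$v = -78314100$ ($v = \left(\left(- \frac{9}{2} + \frac{1}{2} \cdot 72\right) + 15886\right) \left(-1329 - 3591\right) = \left(\left(- \frac{9}{2} + 36\right) + 15886\right) \left(-4920\right) = \left(\frac{63}{2} + 15886\right) \left(-4920\right) = \frac{31835}{2} \left(-4920\right) = -78314100$)
$U{\left(x,X \right)} = X + x$
$\left(v + 16180\right) + U{\left(117,171 \right)} = \left(-78314100 + 16180\right) + \left(171 + 117\right) = -78297920 + 288 = -78297632$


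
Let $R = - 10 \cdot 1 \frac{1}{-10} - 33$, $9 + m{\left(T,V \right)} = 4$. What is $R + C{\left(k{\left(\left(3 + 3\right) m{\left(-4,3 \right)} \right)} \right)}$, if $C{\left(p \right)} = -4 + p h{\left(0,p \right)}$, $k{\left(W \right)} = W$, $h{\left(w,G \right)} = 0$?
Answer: $-36$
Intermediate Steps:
$m{\left(T,V \right)} = -5$ ($m{\left(T,V \right)} = -9 + 4 = -5$)
$C{\left(p \right)} = -4$ ($C{\left(p \right)} = -4 + p 0 = -4 + 0 = -4$)
$R = -32$ ($R = - 10 \cdot 1 \left(- \frac{1}{10}\right) - 33 = \left(-10\right) \left(- \frac{1}{10}\right) - 33 = 1 - 33 = -32$)
$R + C{\left(k{\left(\left(3 + 3\right) m{\left(-4,3 \right)} \right)} \right)} = -32 - 4 = -36$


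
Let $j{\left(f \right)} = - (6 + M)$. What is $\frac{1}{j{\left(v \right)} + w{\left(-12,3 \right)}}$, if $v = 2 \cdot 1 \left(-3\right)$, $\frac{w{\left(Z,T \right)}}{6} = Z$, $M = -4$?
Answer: $- \frac{1}{74} \approx -0.013514$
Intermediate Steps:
$w{\left(Z,T \right)} = 6 Z$
$v = -6$ ($v = 2 \left(-3\right) = -6$)
$j{\left(f \right)} = -2$ ($j{\left(f \right)} = - (6 - 4) = \left(-1\right) 2 = -2$)
$\frac{1}{j{\left(v \right)} + w{\left(-12,3 \right)}} = \frac{1}{-2 + 6 \left(-12\right)} = \frac{1}{-2 - 72} = \frac{1}{-74} = - \frac{1}{74}$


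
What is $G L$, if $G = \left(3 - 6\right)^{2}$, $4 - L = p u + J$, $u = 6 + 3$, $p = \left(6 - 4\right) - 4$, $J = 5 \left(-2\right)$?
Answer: $288$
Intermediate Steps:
$J = -10$
$p = -2$ ($p = 2 - 4 = -2$)
$u = 9$
$L = 32$ ($L = 4 - \left(\left(-2\right) 9 - 10\right) = 4 - \left(-18 - 10\right) = 4 - -28 = 4 + 28 = 32$)
$G = 9$ ($G = \left(3 - 6\right)^{2} = \left(-3\right)^{2} = 9$)
$G L = 9 \cdot 32 = 288$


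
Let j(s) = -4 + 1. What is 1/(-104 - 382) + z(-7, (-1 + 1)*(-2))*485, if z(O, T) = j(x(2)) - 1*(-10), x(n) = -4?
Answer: 1649969/486 ≈ 3395.0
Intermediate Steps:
j(s) = -3
z(O, T) = 7 (z(O, T) = -3 - 1*(-10) = -3 + 10 = 7)
1/(-104 - 382) + z(-7, (-1 + 1)*(-2))*485 = 1/(-104 - 382) + 7*485 = 1/(-486) + 3395 = -1/486 + 3395 = 1649969/486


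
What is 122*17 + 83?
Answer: 2157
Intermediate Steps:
122*17 + 83 = 2074 + 83 = 2157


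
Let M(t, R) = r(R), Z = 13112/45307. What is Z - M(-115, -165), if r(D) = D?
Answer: 7488767/45307 ≈ 165.29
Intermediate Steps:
Z = 13112/45307 (Z = 13112*(1/45307) = 13112/45307 ≈ 0.28940)
M(t, R) = R
Z - M(-115, -165) = 13112/45307 - 1*(-165) = 13112/45307 + 165 = 7488767/45307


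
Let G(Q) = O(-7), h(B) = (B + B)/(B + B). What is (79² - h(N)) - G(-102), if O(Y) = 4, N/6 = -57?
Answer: 6236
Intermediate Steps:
N = -342 (N = 6*(-57) = -342)
h(B) = 1 (h(B) = (2*B)/((2*B)) = (2*B)*(1/(2*B)) = 1)
G(Q) = 4
(79² - h(N)) - G(-102) = (79² - 1*1) - 1*4 = (6241 - 1) - 4 = 6240 - 4 = 6236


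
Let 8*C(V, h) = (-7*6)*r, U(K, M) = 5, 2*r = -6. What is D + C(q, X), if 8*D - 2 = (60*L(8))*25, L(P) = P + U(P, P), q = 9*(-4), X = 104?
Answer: 4907/2 ≈ 2453.5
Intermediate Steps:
r = -3 (r = (1/2)*(-6) = -3)
q = -36
L(P) = 5 + P (L(P) = P + 5 = 5 + P)
C(V, h) = 63/4 (C(V, h) = (-7*6*(-3))/8 = (-42*(-3))/8 = (1/8)*126 = 63/4)
D = 9751/4 (D = 1/4 + ((60*(5 + 8))*25)/8 = 1/4 + ((60*13)*25)/8 = 1/4 + (780*25)/8 = 1/4 + (1/8)*19500 = 1/4 + 4875/2 = 9751/4 ≈ 2437.8)
D + C(q, X) = 9751/4 + 63/4 = 4907/2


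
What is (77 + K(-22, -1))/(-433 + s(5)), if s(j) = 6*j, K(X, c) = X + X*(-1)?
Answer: -77/403 ≈ -0.19107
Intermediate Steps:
K(X, c) = 0 (K(X, c) = X - X = 0)
(77 + K(-22, -1))/(-433 + s(5)) = (77 + 0)/(-433 + 6*5) = 77/(-433 + 30) = 77/(-403) = 77*(-1/403) = -77/403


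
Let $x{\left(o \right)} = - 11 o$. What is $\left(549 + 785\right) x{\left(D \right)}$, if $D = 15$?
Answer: $-220110$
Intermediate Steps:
$\left(549 + 785\right) x{\left(D \right)} = \left(549 + 785\right) \left(\left(-11\right) 15\right) = 1334 \left(-165\right) = -220110$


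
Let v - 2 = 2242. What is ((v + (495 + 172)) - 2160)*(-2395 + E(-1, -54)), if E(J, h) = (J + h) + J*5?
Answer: -1843705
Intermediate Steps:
v = 2244 (v = 2 + 2242 = 2244)
E(J, h) = h + 6*J (E(J, h) = (J + h) + 5*J = h + 6*J)
((v + (495 + 172)) - 2160)*(-2395 + E(-1, -54)) = ((2244 + (495 + 172)) - 2160)*(-2395 + (-54 + 6*(-1))) = ((2244 + 667) - 2160)*(-2395 + (-54 - 6)) = (2911 - 2160)*(-2395 - 60) = 751*(-2455) = -1843705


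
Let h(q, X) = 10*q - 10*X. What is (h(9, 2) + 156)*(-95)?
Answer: -21470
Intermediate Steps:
h(q, X) = -10*X + 10*q
(h(9, 2) + 156)*(-95) = ((-10*2 + 10*9) + 156)*(-95) = ((-20 + 90) + 156)*(-95) = (70 + 156)*(-95) = 226*(-95) = -21470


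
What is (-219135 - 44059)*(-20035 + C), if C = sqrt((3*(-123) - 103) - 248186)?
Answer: 5273091790 - 263194*I*sqrt(248658) ≈ 5.2731e+9 - 1.3124e+8*I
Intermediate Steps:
C = I*sqrt(248658) (C = sqrt((-369 - 103) - 248186) = sqrt(-472 - 248186) = sqrt(-248658) = I*sqrt(248658) ≈ 498.66*I)
(-219135 - 44059)*(-20035 + C) = (-219135 - 44059)*(-20035 + I*sqrt(248658)) = -263194*(-20035 + I*sqrt(248658)) = 5273091790 - 263194*I*sqrt(248658)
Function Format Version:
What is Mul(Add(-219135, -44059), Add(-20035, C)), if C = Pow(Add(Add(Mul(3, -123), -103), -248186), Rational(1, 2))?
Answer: Add(5273091790, Mul(-263194, I, Pow(248658, Rational(1, 2)))) ≈ Add(5.2731e+9, Mul(-1.3124e+8, I))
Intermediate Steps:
C = Mul(I, Pow(248658, Rational(1, 2))) (C = Pow(Add(Add(-369, -103), -248186), Rational(1, 2)) = Pow(Add(-472, -248186), Rational(1, 2)) = Pow(-248658, Rational(1, 2)) = Mul(I, Pow(248658, Rational(1, 2))) ≈ Mul(498.66, I))
Mul(Add(-219135, -44059), Add(-20035, C)) = Mul(Add(-219135, -44059), Add(-20035, Mul(I, Pow(248658, Rational(1, 2))))) = Mul(-263194, Add(-20035, Mul(I, Pow(248658, Rational(1, 2))))) = Add(5273091790, Mul(-263194, I, Pow(248658, Rational(1, 2))))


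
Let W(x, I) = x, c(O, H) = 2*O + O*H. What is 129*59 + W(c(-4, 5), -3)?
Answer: 7583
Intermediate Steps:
c(O, H) = 2*O + H*O
129*59 + W(c(-4, 5), -3) = 129*59 - 4*(2 + 5) = 7611 - 4*7 = 7611 - 28 = 7583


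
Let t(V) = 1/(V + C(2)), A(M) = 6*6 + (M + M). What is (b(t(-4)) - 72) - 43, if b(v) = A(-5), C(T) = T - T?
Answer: -89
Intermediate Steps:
C(T) = 0
A(M) = 36 + 2*M
t(V) = 1/V (t(V) = 1/(V + 0) = 1/V)
b(v) = 26 (b(v) = 36 + 2*(-5) = 36 - 10 = 26)
(b(t(-4)) - 72) - 43 = (26 - 72) - 43 = -46 - 43 = -89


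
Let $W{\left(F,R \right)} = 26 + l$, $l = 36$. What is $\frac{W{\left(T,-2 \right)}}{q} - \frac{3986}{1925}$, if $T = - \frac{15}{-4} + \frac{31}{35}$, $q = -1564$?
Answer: $- \frac{3176727}{1505350} \approx -2.1103$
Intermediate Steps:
$T = \frac{649}{140}$ ($T = \left(-15\right) \left(- \frac{1}{4}\right) + 31 \cdot \frac{1}{35} = \frac{15}{4} + \frac{31}{35} = \frac{649}{140} \approx 4.6357$)
$W{\left(F,R \right)} = 62$ ($W{\left(F,R \right)} = 26 + 36 = 62$)
$\frac{W{\left(T,-2 \right)}}{q} - \frac{3986}{1925} = \frac{62}{-1564} - \frac{3986}{1925} = 62 \left(- \frac{1}{1564}\right) - \frac{3986}{1925} = - \frac{31}{782} - \frac{3986}{1925} = - \frac{3176727}{1505350}$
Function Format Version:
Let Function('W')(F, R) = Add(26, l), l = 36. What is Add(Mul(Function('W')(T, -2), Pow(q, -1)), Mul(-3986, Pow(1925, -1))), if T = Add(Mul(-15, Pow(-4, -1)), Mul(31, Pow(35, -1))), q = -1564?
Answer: Rational(-3176727, 1505350) ≈ -2.1103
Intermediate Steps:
T = Rational(649, 140) (T = Add(Mul(-15, Rational(-1, 4)), Mul(31, Rational(1, 35))) = Add(Rational(15, 4), Rational(31, 35)) = Rational(649, 140) ≈ 4.6357)
Function('W')(F, R) = 62 (Function('W')(F, R) = Add(26, 36) = 62)
Add(Mul(Function('W')(T, -2), Pow(q, -1)), Mul(-3986, Pow(1925, -1))) = Add(Mul(62, Pow(-1564, -1)), Mul(-3986, Pow(1925, -1))) = Add(Mul(62, Rational(-1, 1564)), Mul(-3986, Rational(1, 1925))) = Add(Rational(-31, 782), Rational(-3986, 1925)) = Rational(-3176727, 1505350)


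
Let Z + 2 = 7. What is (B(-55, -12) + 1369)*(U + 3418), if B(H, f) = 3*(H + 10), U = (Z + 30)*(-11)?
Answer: 3742722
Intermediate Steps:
Z = 5 (Z = -2 + 7 = 5)
U = -385 (U = (5 + 30)*(-11) = 35*(-11) = -385)
B(H, f) = 30 + 3*H (B(H, f) = 3*(10 + H) = 30 + 3*H)
(B(-55, -12) + 1369)*(U + 3418) = ((30 + 3*(-55)) + 1369)*(-385 + 3418) = ((30 - 165) + 1369)*3033 = (-135 + 1369)*3033 = 1234*3033 = 3742722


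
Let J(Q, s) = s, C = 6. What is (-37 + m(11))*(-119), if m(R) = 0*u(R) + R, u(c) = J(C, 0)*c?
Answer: 3094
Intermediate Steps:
u(c) = 0 (u(c) = 0*c = 0)
m(R) = R (m(R) = 0*0 + R = 0 + R = R)
(-37 + m(11))*(-119) = (-37 + 11)*(-119) = -26*(-119) = 3094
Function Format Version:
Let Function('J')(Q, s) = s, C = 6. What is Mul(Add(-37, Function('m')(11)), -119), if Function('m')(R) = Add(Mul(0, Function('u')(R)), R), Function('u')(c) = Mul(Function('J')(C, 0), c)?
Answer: 3094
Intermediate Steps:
Function('u')(c) = 0 (Function('u')(c) = Mul(0, c) = 0)
Function('m')(R) = R (Function('m')(R) = Add(Mul(0, 0), R) = Add(0, R) = R)
Mul(Add(-37, Function('m')(11)), -119) = Mul(Add(-37, 11), -119) = Mul(-26, -119) = 3094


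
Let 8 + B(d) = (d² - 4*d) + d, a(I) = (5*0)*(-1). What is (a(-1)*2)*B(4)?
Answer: 0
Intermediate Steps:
a(I) = 0 (a(I) = 0*(-1) = 0)
B(d) = -8 + d² - 3*d (B(d) = -8 + ((d² - 4*d) + d) = -8 + (d² - 3*d) = -8 + d² - 3*d)
(a(-1)*2)*B(4) = (0*2)*(-8 + 4² - 3*4) = 0*(-8 + 16 - 12) = 0*(-4) = 0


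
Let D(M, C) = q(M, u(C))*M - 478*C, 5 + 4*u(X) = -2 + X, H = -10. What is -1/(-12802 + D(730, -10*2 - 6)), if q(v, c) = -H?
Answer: -1/6926 ≈ -0.00014438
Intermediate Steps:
u(X) = -7/4 + X/4 (u(X) = -5/4 + (-2 + X)/4 = -5/4 + (-½ + X/4) = -7/4 + X/4)
q(v, c) = 10 (q(v, c) = -1*(-10) = 10)
D(M, C) = -478*C + 10*M (D(M, C) = 10*M - 478*C = -478*C + 10*M)
-1/(-12802 + D(730, -10*2 - 6)) = -1/(-12802 + (-478*(-10*2 - 6) + 10*730)) = -1/(-12802 + (-478*(-20 - 6) + 7300)) = -1/(-12802 + (-478*(-26) + 7300)) = -1/(-12802 + (12428 + 7300)) = -1/(-12802 + 19728) = -1/6926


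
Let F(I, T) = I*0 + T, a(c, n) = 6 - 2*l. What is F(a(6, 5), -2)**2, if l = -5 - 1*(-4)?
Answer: 4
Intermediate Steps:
l = -1 (l = -5 + 4 = -1)
a(c, n) = 8 (a(c, n) = 6 - 2*(-1) = 6 + 2 = 8)
F(I, T) = T (F(I, T) = 0 + T = T)
F(a(6, 5), -2)**2 = (-2)**2 = 4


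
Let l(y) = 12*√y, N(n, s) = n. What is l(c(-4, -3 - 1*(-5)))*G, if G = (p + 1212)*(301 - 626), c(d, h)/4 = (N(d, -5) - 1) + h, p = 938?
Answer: -16770000*I*√3 ≈ -2.9046e+7*I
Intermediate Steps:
c(d, h) = -4 + 4*d + 4*h (c(d, h) = 4*((d - 1) + h) = 4*((-1 + d) + h) = 4*(-1 + d + h) = -4 + 4*d + 4*h)
G = -698750 (G = (938 + 1212)*(301 - 626) = 2150*(-325) = -698750)
l(c(-4, -3 - 1*(-5)))*G = (12*√(-4 + 4*(-4) + 4*(-3 - 1*(-5))))*(-698750) = (12*√(-4 - 16 + 4*(-3 + 5)))*(-698750) = (12*√(-4 - 16 + 4*2))*(-698750) = (12*√(-4 - 16 + 8))*(-698750) = (12*√(-12))*(-698750) = (12*(2*I*√3))*(-698750) = (24*I*√3)*(-698750) = -16770000*I*√3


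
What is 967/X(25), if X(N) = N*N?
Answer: 967/625 ≈ 1.5472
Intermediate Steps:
X(N) = N²
967/X(25) = 967/(25²) = 967/625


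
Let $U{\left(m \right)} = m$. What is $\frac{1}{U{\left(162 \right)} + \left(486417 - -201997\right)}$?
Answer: $\frac{1}{688576} \approx 1.4523 \cdot 10^{-6}$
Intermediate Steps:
$\frac{1}{U{\left(162 \right)} + \left(486417 - -201997\right)} = \frac{1}{162 + \left(486417 - -201997\right)} = \frac{1}{162 + \left(486417 + 201997\right)} = \frac{1}{162 + 688414} = \frac{1}{688576}$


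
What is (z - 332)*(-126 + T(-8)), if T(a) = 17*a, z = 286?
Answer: 12052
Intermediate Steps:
(z - 332)*(-126 + T(-8)) = (286 - 332)*(-126 + 17*(-8)) = -46*(-126 - 136) = -46*(-262) = 12052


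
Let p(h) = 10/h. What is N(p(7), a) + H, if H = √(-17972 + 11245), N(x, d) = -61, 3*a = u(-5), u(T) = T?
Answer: -61 + 31*I*√7 ≈ -61.0 + 82.018*I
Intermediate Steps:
a = -5/3 (a = (⅓)*(-5) = -5/3 ≈ -1.6667)
H = 31*I*√7 (H = √(-6727) = 31*I*√7 ≈ 82.018*I)
N(p(7), a) + H = -61 + 31*I*√7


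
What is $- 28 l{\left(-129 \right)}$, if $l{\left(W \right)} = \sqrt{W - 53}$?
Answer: $- 28 i \sqrt{182} \approx - 377.74 i$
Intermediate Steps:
$l{\left(W \right)} = \sqrt{-53 + W}$
$- 28 l{\left(-129 \right)} = - 28 \sqrt{-53 - 129} = - 28 \sqrt{-182} = - 28 i \sqrt{182}$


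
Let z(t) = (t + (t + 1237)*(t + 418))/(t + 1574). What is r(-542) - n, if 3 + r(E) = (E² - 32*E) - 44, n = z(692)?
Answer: 351361172/1133 ≈ 3.1012e+5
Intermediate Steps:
z(t) = (t + (418 + t)*(1237 + t))/(1574 + t) (z(t) = (t + (1237 + t)*(418 + t))/(1574 + t) = (t + (418 + t)*(1237 + t))/(1574 + t))
n = 1070941/1133 (n = (517066 + 692² + 1656*692)/(1574 + 692) = (517066 + 478864 + 1145952)/2266 = (1/2266)*2141882 = 1070941/1133 ≈ 945.23)
r(E) = -47 + E² - 32*E (r(E) = -3 + ((E² - 32*E) - 44) = -3 + (-44 + E² - 32*E) = -47 + E² - 32*E)
r(-542) - n = (-47 + (-542)² - 32*(-542)) - 1*1070941/1133 = (-47 + 293764 + 17344) - 1070941/1133 = 311061 - 1070941/1133 = 351361172/1133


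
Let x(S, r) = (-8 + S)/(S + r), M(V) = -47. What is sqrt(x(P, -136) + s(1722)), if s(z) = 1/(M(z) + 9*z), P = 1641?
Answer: 2*sqrt(146690430217485)/23253755 ≈ 1.0417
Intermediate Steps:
x(S, r) = (-8 + S)/(S + r)
s(z) = 1/(-47 + 9*z)
sqrt(x(P, -136) + s(1722)) = sqrt((-8 + 1641)/(1641 - 136) + 1/(-47 + 9*1722)) = sqrt(1633/1505 + 1/(-47 + 15498)) = sqrt((1/1505)*1633 + 1/15451) = sqrt(1633/1505 + 1/15451) = sqrt(25232988/23253755) = 2*sqrt(146690430217485)/23253755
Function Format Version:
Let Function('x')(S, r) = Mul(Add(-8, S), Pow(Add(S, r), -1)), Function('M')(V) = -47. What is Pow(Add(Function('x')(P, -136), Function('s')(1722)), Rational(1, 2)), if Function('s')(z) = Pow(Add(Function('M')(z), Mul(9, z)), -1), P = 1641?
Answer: Mul(Rational(2, 23253755), Pow(146690430217485, Rational(1, 2))) ≈ 1.0417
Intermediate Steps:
Function('x')(S, r) = Mul(Pow(Add(S, r), -1), Add(-8, S))
Function('s')(z) = Pow(Add(-47, Mul(9, z)), -1)
Pow(Add(Function('x')(P, -136), Function('s')(1722)), Rational(1, 2)) = Pow(Add(Mul(Pow(Add(1641, -136), -1), Add(-8, 1641)), Pow(Add(-47, Mul(9, 1722)), -1)), Rational(1, 2)) = Pow(Add(Mul(Pow(1505, -1), 1633), Pow(Add(-47, 15498), -1)), Rational(1, 2)) = Pow(Add(Mul(Rational(1, 1505), 1633), Pow(15451, -1)), Rational(1, 2)) = Pow(Add(Rational(1633, 1505), Rational(1, 15451)), Rational(1, 2)) = Pow(Rational(25232988, 23253755), Rational(1, 2)) = Mul(Rational(2, 23253755), Pow(146690430217485, Rational(1, 2)))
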